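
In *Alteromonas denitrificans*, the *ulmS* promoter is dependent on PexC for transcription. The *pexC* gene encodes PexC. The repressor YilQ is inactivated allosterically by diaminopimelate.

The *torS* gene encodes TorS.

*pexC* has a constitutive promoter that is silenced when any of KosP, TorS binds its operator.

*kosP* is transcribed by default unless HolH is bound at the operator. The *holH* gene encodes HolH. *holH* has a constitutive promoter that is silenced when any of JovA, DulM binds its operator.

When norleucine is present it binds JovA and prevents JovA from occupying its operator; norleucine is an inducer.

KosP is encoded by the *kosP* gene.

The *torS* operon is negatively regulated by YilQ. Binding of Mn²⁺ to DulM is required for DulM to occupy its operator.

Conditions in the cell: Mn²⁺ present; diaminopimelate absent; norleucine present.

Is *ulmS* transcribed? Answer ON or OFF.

Norleucine is present, so JovA is inactive.
Mn²⁺ is present, so DulM is active.
With repressor DulM bound, *holH* is not transcribed.
So HolH is not produced.
With no repressor bound, *kosP* is transcribed.
So KosP is produced and active.
Diaminopimelate is absent, so YilQ is active.
With repressor YilQ bound, *torS* is not transcribed.
So TorS is not produced.
With repressor KosP bound, *pexC* is not transcribed.
So PexC is not produced.
Required activator PexC is absent, so *ulmS* is not transcribed.

OFF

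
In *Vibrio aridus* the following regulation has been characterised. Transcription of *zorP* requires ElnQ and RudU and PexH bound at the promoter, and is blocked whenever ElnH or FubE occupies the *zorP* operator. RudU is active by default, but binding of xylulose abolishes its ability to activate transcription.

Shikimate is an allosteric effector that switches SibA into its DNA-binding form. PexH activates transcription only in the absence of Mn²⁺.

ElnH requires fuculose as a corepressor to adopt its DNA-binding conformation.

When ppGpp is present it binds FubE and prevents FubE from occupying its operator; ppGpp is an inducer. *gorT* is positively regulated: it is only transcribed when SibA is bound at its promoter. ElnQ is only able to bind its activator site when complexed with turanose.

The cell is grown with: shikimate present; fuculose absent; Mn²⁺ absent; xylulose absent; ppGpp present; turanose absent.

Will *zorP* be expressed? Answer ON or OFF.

OFF

Turanose is absent, so ElnQ is inactive.
Fuculose is absent, so ElnH is inactive.
Xylulose is absent, so RudU is active.
ppGpp is present, so FubE is inactive.
Mn²⁺ is absent, so PexH is active.
Required activator ElnQ is absent, so *zorP* is not transcribed.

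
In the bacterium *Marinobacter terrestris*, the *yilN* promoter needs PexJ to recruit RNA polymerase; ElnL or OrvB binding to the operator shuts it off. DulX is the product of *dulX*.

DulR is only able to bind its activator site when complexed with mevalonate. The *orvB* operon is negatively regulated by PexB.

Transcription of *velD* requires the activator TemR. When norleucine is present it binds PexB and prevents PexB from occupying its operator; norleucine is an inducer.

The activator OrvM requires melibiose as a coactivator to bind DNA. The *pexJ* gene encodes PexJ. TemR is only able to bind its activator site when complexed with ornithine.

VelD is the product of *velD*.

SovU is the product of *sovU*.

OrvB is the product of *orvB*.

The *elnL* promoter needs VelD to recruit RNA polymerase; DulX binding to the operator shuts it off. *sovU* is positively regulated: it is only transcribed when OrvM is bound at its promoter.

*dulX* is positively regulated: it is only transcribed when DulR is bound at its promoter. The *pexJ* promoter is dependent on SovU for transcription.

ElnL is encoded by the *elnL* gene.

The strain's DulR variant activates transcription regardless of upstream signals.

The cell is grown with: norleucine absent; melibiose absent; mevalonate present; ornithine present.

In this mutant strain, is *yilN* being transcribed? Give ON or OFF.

Melibiose is absent, so OrvM is inactive.
Required activator OrvM is absent, so *sovU* is not transcribed.
So SovU is not produced.
Required activator SovU is absent, so *pexJ* is not transcribed.
So PexJ is not produced.
Ornithine is present, so TemR is active.
No repressor is bound and TemR is active, so *velD* is transcribed.
So VelD is produced and active.
DulR is constitutively active in this strain.
No repressor is bound and DulR is active, so *dulX* is transcribed.
So DulX is produced and active.
With repressor DulX bound, *elnL* is not transcribed.
So ElnL is not produced.
Norleucine is absent, so PexB is active.
With repressor PexB bound, *orvB* is not transcribed.
So OrvB is not produced.
Required activator PexJ is absent, so *yilN* is not transcribed.

OFF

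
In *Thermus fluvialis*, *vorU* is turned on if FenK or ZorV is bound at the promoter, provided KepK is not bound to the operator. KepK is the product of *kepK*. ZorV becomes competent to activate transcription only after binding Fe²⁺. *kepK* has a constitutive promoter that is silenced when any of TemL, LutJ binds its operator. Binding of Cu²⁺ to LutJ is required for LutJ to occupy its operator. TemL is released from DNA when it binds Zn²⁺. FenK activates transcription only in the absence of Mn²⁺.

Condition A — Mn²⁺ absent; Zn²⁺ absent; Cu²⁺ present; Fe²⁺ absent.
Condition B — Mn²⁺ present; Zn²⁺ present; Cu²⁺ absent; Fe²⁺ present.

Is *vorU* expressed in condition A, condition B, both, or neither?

A only

Condition A:
Mn²⁺ is absent, so FenK is active.
Zn²⁺ is absent, so TemL is active.
Cu²⁺ is present, so LutJ is active.
With repressor TemL bound, *kepK* is not transcribed.
So KepK is not produced.
Fe²⁺ is absent, so ZorV is inactive.
Activator FenK is present, so *vorU* is transcribed.
→ *vorU* is ON in A.
Condition B:
Mn²⁺ is present, so FenK is inactive.
Zn²⁺ is present, so TemL is inactive.
Cu²⁺ is absent, so LutJ is inactive.
With no repressor bound, *kepK* is transcribed.
So KepK is produced and active.
Fe²⁺ is present, so ZorV is active.
With repressor KepK bound, *vorU* is not transcribed.
→ *vorU* is OFF in B.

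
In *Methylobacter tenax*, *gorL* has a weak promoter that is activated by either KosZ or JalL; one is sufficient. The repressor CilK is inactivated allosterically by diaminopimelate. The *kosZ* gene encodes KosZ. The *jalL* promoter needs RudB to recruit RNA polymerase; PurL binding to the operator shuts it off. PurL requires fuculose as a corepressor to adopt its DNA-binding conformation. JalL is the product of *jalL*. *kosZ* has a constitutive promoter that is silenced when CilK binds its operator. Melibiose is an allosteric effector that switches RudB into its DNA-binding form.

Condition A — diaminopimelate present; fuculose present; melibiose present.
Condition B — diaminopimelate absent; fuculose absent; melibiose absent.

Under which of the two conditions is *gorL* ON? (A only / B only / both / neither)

A only

Condition A:
Diaminopimelate is present, so CilK is inactive.
With no repressor bound, *kosZ* is transcribed.
So KosZ is produced and active.
Fuculose is present, so PurL is active.
Melibiose is present, so RudB is active.
With repressor PurL bound, *jalL* is not transcribed.
So JalL is not produced.
Activator KosZ is present, so *gorL* is transcribed.
→ *gorL* is ON in A.
Condition B:
Diaminopimelate is absent, so CilK is active.
With repressor CilK bound, *kosZ* is not transcribed.
So KosZ is not produced.
Fuculose is absent, so PurL is inactive.
Melibiose is absent, so RudB is inactive.
Required activator RudB is absent, so *jalL* is not transcribed.
So JalL is not produced.
No activator is available at the *gorL* promoter, so *gorL* is not transcribed.
→ *gorL* is OFF in B.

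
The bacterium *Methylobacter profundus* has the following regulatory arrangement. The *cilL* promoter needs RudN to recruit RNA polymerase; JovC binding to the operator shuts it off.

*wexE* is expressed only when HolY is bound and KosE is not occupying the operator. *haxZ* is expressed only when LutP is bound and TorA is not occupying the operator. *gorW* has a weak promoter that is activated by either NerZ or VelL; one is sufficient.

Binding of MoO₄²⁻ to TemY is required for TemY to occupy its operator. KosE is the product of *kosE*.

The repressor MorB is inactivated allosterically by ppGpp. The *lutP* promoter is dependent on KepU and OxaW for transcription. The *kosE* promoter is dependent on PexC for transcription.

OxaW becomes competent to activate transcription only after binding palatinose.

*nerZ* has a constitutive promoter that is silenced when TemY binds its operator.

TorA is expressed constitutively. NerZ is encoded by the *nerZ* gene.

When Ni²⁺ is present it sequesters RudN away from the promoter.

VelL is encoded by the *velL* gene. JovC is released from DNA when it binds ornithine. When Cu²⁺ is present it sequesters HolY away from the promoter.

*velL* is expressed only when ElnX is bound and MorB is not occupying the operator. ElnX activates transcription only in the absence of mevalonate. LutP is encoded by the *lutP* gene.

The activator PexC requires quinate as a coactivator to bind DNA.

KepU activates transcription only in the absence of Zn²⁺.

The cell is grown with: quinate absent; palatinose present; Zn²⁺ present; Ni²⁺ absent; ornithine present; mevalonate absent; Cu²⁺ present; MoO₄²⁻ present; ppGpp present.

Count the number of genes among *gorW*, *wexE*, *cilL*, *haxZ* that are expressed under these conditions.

2

MoO₄²⁻ is present, so TemY is active.
With repressor TemY bound, *nerZ* is not transcribed.
So NerZ is not produced.
Mevalonate is absent, so ElnX is active.
ppGpp is present, so MorB is inactive.
No repressor is bound and ElnX is active, so *velL* is transcribed.
So VelL is produced and active.
Activator VelL is present, so *gorW* is transcribed.
→ *gorW* is ON.
Cu²⁺ is present, so HolY is inactive.
Quinate is absent, so PexC is inactive.
Required activator PexC is absent, so *kosE* is not transcribed.
So KosE is not produced.
Required activator HolY is absent, so *wexE* is not transcribed.
→ *wexE* is OFF.
Ornithine is present, so JovC is inactive.
Ni²⁺ is absent, so RudN is active.
No repressor is bound and RudN is active, so *cilL* is transcribed.
→ *cilL* is ON.
TorA is produced constitutively and is active.
Zn²⁺ is present, so KepU is inactive.
Palatinose is present, so OxaW is active.
Required activator KepU is absent, so *lutP* is not transcribed.
So LutP is not produced.
With repressor TorA bound, *haxZ* is not transcribed.
→ *haxZ* is OFF.
2 of the 4 genes are transcribed.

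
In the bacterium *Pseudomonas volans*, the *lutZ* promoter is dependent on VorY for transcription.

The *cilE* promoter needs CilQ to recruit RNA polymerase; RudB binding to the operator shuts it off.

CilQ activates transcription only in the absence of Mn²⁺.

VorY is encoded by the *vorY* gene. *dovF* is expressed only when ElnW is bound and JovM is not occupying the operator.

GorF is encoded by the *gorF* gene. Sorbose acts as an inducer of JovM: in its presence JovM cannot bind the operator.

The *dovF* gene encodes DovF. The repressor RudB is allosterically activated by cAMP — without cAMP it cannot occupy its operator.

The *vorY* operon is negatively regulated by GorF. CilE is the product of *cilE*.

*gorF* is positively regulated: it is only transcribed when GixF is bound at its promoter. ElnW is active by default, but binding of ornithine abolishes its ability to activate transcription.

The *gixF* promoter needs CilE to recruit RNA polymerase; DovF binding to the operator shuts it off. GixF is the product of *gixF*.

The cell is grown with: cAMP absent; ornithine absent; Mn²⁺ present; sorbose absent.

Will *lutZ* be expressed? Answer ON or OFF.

Sorbose is absent, so JovM is active.
Ornithine is absent, so ElnW is active.
With repressor JovM bound, *dovF* is not transcribed.
So DovF is not produced.
Mn²⁺ is present, so CilQ is inactive.
cAMP is absent, so RudB is inactive.
Required activator CilQ is absent, so *cilE* is not transcribed.
So CilE is not produced.
Required activator CilE is absent, so *gixF* is not transcribed.
So GixF is not produced.
Required activator GixF is absent, so *gorF* is not transcribed.
So GorF is not produced.
With no repressor bound, *vorY* is transcribed.
So VorY is produced and active.
No repressor is bound and VorY is active, so *lutZ* is transcribed.

ON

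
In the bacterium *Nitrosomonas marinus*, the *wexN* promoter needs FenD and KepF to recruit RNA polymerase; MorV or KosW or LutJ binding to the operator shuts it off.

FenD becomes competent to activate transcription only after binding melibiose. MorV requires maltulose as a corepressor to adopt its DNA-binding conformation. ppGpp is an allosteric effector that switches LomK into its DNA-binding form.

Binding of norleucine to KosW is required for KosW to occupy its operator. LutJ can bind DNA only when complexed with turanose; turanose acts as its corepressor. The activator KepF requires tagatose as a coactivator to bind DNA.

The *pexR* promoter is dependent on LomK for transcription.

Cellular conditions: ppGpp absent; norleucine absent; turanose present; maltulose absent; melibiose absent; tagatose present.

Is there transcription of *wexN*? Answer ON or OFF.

Melibiose is absent, so FenD is inactive.
Maltulose is absent, so MorV is inactive.
Norleucine is absent, so KosW is inactive.
Turanose is present, so LutJ is active.
Tagatose is present, so KepF is active.
With repressor LutJ bound, *wexN* is not transcribed.

OFF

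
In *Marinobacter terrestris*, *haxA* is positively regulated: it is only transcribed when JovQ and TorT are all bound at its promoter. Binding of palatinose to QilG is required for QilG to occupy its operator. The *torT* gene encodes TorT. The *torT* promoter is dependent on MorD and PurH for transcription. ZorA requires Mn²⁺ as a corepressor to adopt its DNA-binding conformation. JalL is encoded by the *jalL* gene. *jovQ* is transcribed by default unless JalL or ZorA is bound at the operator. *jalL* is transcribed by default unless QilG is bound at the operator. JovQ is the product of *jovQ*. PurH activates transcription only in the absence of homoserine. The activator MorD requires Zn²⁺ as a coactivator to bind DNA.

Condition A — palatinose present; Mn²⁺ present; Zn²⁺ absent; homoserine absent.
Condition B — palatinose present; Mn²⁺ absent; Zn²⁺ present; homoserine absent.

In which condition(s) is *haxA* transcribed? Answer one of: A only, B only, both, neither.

Condition A:
Palatinose is present, so QilG is active.
With repressor QilG bound, *jalL* is not transcribed.
So JalL is not produced.
Mn²⁺ is present, so ZorA is active.
With repressor ZorA bound, *jovQ* is not transcribed.
So JovQ is not produced.
Zn²⁺ is absent, so MorD is inactive.
Homoserine is absent, so PurH is active.
Required activator MorD is absent, so *torT* is not transcribed.
So TorT is not produced.
Required activator JovQ is absent, so *haxA* is not transcribed.
→ *haxA* is OFF in A.
Condition B:
Palatinose is present, so QilG is active.
With repressor QilG bound, *jalL* is not transcribed.
So JalL is not produced.
Mn²⁺ is absent, so ZorA is inactive.
With no repressor bound, *jovQ* is transcribed.
So JovQ is produced and active.
Zn²⁺ is present, so MorD is active.
Homoserine is absent, so PurH is active.
No repressor is bound and MorD and PurH are active, so *torT* is transcribed.
So TorT is produced and active.
No repressor is bound and JovQ and TorT are active, so *haxA* is transcribed.
→ *haxA* is ON in B.

B only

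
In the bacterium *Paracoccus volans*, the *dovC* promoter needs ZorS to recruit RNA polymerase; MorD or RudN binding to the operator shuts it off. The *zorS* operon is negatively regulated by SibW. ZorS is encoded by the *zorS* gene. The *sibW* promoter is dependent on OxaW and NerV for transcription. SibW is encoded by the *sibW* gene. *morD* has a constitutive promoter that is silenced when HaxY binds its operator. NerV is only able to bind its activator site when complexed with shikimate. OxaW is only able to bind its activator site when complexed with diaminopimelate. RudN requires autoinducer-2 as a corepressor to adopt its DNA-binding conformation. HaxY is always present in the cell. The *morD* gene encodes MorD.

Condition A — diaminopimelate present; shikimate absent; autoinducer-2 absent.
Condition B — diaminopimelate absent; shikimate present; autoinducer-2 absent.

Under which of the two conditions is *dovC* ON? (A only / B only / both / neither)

Condition A:
Diaminopimelate is present, so OxaW is active.
Shikimate is absent, so NerV is inactive.
Required activator NerV is absent, so *sibW* is not transcribed.
So SibW is not produced.
With no repressor bound, *zorS* is transcribed.
So ZorS is produced and active.
HaxY is produced constitutively and is active.
With repressor HaxY bound, *morD* is not transcribed.
So MorD is not produced.
Autoinducer-2 is absent, so RudN is inactive.
No repressor is bound and ZorS is active, so *dovC* is transcribed.
→ *dovC* is ON in A.
Condition B:
Diaminopimelate is absent, so OxaW is inactive.
Shikimate is present, so NerV is active.
Required activator OxaW is absent, so *sibW* is not transcribed.
So SibW is not produced.
With no repressor bound, *zorS* is transcribed.
So ZorS is produced and active.
HaxY is produced constitutively and is active.
With repressor HaxY bound, *morD* is not transcribed.
So MorD is not produced.
Autoinducer-2 is absent, so RudN is inactive.
No repressor is bound and ZorS is active, so *dovC* is transcribed.
→ *dovC* is ON in B.

both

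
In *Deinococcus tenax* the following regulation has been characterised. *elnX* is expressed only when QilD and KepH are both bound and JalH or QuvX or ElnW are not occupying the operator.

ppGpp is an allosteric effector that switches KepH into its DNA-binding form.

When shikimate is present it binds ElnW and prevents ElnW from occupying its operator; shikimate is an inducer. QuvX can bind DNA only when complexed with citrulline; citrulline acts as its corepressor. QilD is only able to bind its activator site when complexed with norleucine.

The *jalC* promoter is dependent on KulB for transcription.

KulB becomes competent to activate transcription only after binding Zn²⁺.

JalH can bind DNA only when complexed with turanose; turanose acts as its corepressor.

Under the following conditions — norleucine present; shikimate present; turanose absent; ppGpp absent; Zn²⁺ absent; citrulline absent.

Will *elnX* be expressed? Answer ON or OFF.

Turanose is absent, so JalH is inactive.
Norleucine is present, so QilD is active.
Citrulline is absent, so QuvX is inactive.
ppGpp is absent, so KepH is inactive.
Shikimate is present, so ElnW is inactive.
Required activator KepH is absent, so *elnX* is not transcribed.

OFF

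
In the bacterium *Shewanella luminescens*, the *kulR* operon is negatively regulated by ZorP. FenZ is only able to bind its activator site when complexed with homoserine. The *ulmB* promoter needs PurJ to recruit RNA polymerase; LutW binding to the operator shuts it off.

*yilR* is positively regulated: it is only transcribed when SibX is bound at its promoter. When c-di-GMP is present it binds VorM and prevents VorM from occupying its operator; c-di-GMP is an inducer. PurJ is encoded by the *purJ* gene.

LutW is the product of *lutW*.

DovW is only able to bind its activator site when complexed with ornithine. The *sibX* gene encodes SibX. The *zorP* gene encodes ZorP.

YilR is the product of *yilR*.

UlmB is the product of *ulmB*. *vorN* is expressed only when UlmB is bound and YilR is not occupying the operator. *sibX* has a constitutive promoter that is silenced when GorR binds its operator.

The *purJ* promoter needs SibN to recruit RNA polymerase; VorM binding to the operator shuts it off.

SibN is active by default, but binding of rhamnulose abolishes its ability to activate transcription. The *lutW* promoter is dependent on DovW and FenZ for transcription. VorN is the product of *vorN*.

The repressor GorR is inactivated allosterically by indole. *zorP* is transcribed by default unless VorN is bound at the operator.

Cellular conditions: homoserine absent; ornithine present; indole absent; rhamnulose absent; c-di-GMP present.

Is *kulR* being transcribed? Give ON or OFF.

Indole is absent, so GorR is active.
With repressor GorR bound, *sibX* is not transcribed.
So SibX is not produced.
Required activator SibX is absent, so *yilR* is not transcribed.
So YilR is not produced.
c-di-GMP is present, so VorM is inactive.
Rhamnulose is absent, so SibN is active.
No repressor is bound and SibN is active, so *purJ* is transcribed.
So PurJ is produced and active.
Ornithine is present, so DovW is active.
Homoserine is absent, so FenZ is inactive.
Required activator FenZ is absent, so *lutW* is not transcribed.
So LutW is not produced.
No repressor is bound and PurJ is active, so *ulmB* is transcribed.
So UlmB is produced and active.
No repressor is bound and UlmB is active, so *vorN* is transcribed.
So VorN is produced and active.
With repressor VorN bound, *zorP* is not transcribed.
So ZorP is not produced.
With no repressor bound, *kulR* is transcribed.

ON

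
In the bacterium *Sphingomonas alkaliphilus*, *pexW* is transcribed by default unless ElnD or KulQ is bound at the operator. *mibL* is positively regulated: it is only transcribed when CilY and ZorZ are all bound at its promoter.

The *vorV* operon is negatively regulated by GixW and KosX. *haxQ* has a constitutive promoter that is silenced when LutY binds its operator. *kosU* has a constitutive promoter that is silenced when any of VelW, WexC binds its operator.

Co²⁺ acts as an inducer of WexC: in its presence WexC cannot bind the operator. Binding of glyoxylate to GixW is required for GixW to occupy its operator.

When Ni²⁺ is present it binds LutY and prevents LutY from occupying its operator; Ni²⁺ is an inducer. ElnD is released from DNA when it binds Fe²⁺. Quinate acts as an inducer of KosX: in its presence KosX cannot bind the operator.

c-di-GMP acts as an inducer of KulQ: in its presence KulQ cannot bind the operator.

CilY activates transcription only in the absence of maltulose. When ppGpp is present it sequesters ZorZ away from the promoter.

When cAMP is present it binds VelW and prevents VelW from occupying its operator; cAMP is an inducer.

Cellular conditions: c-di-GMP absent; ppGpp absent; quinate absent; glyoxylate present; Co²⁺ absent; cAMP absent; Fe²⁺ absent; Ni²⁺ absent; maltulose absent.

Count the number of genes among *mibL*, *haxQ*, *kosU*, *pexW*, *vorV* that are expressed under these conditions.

1

Maltulose is absent, so CilY is active.
ppGpp is absent, so ZorZ is active.
No repressor is bound and CilY and ZorZ are active, so *mibL* is transcribed.
→ *mibL* is ON.
Ni²⁺ is absent, so LutY is active.
With repressor LutY bound, *haxQ* is not transcribed.
→ *haxQ* is OFF.
cAMP is absent, so VelW is active.
Co²⁺ is absent, so WexC is active.
With repressor VelW bound, *kosU* is not transcribed.
→ *kosU* is OFF.
Fe²⁺ is absent, so ElnD is active.
c-di-GMP is absent, so KulQ is active.
With repressor ElnD bound, *pexW* is not transcribed.
→ *pexW* is OFF.
Glyoxylate is present, so GixW is active.
Quinate is absent, so KosX is active.
With repressor GixW bound, *vorV* is not transcribed.
→ *vorV* is OFF.
1 of the 5 genes is transcribed.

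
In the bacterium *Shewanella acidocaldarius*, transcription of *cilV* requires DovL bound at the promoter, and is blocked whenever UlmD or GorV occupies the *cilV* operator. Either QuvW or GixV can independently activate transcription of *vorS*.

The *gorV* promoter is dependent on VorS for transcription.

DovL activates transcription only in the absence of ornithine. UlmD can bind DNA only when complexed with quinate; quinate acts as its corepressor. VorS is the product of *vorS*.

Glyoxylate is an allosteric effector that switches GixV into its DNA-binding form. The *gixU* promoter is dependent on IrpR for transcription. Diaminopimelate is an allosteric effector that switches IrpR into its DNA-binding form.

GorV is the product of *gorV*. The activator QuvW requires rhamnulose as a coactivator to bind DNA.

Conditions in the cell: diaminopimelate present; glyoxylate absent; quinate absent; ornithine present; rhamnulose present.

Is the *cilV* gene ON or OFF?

OFF

Ornithine is present, so DovL is inactive.
Quinate is absent, so UlmD is inactive.
Rhamnulose is present, so QuvW is active.
Glyoxylate is absent, so GixV is inactive.
Activator QuvW is present, so *vorS* is transcribed.
So VorS is produced and active.
No repressor is bound and VorS is active, so *gorV* is transcribed.
So GorV is produced and active.
With repressor GorV bound, *cilV* is not transcribed.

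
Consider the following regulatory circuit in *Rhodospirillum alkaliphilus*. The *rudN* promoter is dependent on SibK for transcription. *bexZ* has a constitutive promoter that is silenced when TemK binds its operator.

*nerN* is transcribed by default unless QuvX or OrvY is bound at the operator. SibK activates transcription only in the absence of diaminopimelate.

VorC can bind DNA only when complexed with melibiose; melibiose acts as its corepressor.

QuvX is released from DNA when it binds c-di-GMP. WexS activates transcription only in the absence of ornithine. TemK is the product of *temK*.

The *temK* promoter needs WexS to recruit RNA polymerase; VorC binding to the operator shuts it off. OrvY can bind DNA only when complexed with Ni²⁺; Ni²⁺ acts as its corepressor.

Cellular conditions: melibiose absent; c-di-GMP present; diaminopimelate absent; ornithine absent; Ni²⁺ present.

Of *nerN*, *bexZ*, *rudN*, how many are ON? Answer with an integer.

c-di-GMP is present, so QuvX is inactive.
Ni²⁺ is present, so OrvY is active.
With repressor OrvY bound, *nerN* is not transcribed.
→ *nerN* is OFF.
Melibiose is absent, so VorC is inactive.
Ornithine is absent, so WexS is active.
No repressor is bound and WexS is active, so *temK* is transcribed.
So TemK is produced and active.
With repressor TemK bound, *bexZ* is not transcribed.
→ *bexZ* is OFF.
Diaminopimelate is absent, so SibK is active.
No repressor is bound and SibK is active, so *rudN* is transcribed.
→ *rudN* is ON.
1 of the 3 genes is transcribed.

1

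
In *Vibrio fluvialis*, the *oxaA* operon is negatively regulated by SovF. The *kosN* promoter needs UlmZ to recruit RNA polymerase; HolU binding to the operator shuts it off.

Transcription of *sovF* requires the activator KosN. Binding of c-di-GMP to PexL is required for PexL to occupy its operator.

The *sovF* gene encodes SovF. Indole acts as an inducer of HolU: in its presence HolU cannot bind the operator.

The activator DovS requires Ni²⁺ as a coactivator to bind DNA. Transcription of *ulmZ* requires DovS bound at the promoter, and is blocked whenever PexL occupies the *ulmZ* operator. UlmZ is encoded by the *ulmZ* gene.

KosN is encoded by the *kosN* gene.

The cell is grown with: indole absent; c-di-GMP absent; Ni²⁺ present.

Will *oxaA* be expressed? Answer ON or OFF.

c-di-GMP is absent, so PexL is inactive.
Ni²⁺ is present, so DovS is active.
No repressor is bound and DovS is active, so *ulmZ* is transcribed.
So UlmZ is produced and active.
Indole is absent, so HolU is active.
With repressor HolU bound, *kosN* is not transcribed.
So KosN is not produced.
Required activator KosN is absent, so *sovF* is not transcribed.
So SovF is not produced.
With no repressor bound, *oxaA* is transcribed.

ON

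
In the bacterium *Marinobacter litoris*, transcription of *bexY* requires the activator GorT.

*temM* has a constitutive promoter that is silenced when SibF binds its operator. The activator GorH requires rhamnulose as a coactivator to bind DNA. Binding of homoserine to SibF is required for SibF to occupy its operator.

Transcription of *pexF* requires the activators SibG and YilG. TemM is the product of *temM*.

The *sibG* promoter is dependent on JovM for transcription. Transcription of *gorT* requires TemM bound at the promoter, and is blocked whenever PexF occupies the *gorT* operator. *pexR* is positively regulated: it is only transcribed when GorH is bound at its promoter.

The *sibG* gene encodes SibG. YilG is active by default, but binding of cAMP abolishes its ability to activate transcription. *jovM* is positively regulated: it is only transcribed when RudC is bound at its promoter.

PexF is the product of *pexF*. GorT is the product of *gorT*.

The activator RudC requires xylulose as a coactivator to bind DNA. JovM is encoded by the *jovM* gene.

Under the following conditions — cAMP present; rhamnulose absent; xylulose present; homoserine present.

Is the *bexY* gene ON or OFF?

OFF

Xylulose is present, so RudC is active.
No repressor is bound and RudC is active, so *jovM* is transcribed.
So JovM is produced and active.
No repressor is bound and JovM is active, so *sibG* is transcribed.
So SibG is produced and active.
cAMP is present, so YilG is inactive.
Required activator YilG is absent, so *pexF* is not transcribed.
So PexF is not produced.
Homoserine is present, so SibF is active.
With repressor SibF bound, *temM* is not transcribed.
So TemM is not produced.
Required activator TemM is absent, so *gorT* is not transcribed.
So GorT is not produced.
Required activator GorT is absent, so *bexY* is not transcribed.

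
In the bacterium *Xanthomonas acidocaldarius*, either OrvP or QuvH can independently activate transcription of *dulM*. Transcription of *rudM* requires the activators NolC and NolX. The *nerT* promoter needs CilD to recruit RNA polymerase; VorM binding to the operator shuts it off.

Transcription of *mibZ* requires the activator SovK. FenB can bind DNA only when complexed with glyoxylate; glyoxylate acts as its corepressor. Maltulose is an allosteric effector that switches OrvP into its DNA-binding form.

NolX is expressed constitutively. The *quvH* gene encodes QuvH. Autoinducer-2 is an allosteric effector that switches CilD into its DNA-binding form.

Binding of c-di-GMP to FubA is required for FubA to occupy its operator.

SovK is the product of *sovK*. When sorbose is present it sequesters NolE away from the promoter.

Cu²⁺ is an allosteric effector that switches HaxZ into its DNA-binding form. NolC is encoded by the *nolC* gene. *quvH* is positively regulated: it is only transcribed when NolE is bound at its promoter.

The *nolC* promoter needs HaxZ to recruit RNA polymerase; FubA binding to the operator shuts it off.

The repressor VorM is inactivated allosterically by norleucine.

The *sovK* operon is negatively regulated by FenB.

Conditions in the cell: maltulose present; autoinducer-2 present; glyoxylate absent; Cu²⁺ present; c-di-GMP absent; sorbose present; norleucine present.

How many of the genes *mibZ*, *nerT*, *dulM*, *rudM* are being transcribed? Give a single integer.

4

Glyoxylate is absent, so FenB is inactive.
With no repressor bound, *sovK* is transcribed.
So SovK is produced and active.
No repressor is bound and SovK is active, so *mibZ* is transcribed.
→ *mibZ* is ON.
Norleucine is present, so VorM is inactive.
Autoinducer-2 is present, so CilD is active.
No repressor is bound and CilD is active, so *nerT* is transcribed.
→ *nerT* is ON.
Maltulose is present, so OrvP is active.
Sorbose is present, so NolE is inactive.
Required activator NolE is absent, so *quvH* is not transcribed.
So QuvH is not produced.
Activator OrvP is present, so *dulM* is transcribed.
→ *dulM* is ON.
Cu²⁺ is present, so HaxZ is active.
c-di-GMP is absent, so FubA is inactive.
No repressor is bound and HaxZ is active, so *nolC* is transcribed.
So NolC is produced and active.
NolX is produced constitutively and is active.
No repressor is bound and NolC and NolX are active, so *rudM* is transcribed.
→ *rudM* is ON.
4 of the 4 genes are transcribed.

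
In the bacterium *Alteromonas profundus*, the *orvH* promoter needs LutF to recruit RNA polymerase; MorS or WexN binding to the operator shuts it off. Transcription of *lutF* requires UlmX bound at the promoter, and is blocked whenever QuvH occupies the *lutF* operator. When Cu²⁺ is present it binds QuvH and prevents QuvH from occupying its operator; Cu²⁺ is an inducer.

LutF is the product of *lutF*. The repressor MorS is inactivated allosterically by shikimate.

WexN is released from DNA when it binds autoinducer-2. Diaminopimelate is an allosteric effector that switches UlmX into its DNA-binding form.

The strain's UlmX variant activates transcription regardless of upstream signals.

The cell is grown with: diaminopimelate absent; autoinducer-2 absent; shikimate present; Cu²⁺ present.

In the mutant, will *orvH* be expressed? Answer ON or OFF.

OFF

Cu²⁺ is present, so QuvH is inactive.
UlmX is constitutively active in this strain.
No repressor is bound and UlmX is active, so *lutF* is transcribed.
So LutF is produced and active.
Shikimate is present, so MorS is inactive.
Autoinducer-2 is absent, so WexN is active.
With repressor WexN bound, *orvH* is not transcribed.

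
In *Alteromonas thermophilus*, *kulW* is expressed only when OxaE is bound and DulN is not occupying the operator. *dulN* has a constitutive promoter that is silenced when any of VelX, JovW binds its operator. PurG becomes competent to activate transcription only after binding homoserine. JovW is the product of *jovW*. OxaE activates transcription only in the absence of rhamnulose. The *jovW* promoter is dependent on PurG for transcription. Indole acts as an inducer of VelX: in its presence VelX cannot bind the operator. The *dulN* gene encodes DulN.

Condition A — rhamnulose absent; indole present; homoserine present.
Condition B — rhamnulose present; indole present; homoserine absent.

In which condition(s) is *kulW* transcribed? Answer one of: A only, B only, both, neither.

A only

Condition A:
Rhamnulose is absent, so OxaE is active.
Indole is present, so VelX is inactive.
Homoserine is present, so PurG is active.
No repressor is bound and PurG is active, so *jovW* is transcribed.
So JovW is produced and active.
With repressor JovW bound, *dulN* is not transcribed.
So DulN is not produced.
No repressor is bound and OxaE is active, so *kulW* is transcribed.
→ *kulW* is ON in A.
Condition B:
Rhamnulose is present, so OxaE is inactive.
Indole is present, so VelX is inactive.
Homoserine is absent, so PurG is inactive.
Required activator PurG is absent, so *jovW* is not transcribed.
So JovW is not produced.
With no repressor bound, *dulN* is transcribed.
So DulN is produced and active.
With repressor DulN bound, *kulW* is not transcribed.
→ *kulW* is OFF in B.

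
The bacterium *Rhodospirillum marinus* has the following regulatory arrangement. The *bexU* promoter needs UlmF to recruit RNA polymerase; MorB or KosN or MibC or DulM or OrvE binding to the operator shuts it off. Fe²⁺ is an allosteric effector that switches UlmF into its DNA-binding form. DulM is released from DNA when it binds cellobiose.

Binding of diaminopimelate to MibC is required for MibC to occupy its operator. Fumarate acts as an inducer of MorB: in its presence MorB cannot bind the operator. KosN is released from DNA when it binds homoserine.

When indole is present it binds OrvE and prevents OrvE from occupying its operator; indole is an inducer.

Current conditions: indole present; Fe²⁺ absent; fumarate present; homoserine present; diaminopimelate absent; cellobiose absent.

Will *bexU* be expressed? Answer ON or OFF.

Fumarate is present, so MorB is inactive.
Homoserine is present, so KosN is inactive.
Diaminopimelate is absent, so MibC is inactive.
Fe²⁺ is absent, so UlmF is inactive.
Cellobiose is absent, so DulM is active.
Indole is present, so OrvE is inactive.
With repressor DulM bound, *bexU* is not transcribed.

OFF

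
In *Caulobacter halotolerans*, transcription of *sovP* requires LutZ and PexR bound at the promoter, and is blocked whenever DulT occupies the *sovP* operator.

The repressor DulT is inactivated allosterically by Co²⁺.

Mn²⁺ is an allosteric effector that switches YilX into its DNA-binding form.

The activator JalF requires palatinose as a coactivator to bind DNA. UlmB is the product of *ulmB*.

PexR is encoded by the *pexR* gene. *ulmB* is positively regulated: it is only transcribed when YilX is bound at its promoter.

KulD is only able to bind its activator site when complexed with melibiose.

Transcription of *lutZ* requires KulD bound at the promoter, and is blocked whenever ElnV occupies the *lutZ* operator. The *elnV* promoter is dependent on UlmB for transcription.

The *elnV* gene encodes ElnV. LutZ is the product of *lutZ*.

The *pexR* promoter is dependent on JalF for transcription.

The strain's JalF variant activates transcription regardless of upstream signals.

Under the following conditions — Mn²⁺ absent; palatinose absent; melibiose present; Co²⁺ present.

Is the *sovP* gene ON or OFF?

Melibiose is present, so KulD is active.
Mn²⁺ is absent, so YilX is inactive.
Required activator YilX is absent, so *ulmB* is not transcribed.
So UlmB is not produced.
Required activator UlmB is absent, so *elnV* is not transcribed.
So ElnV is not produced.
No repressor is bound and KulD is active, so *lutZ* is transcribed.
So LutZ is produced and active.
JalF is constitutively active in this strain.
No repressor is bound and JalF is active, so *pexR* is transcribed.
So PexR is produced and active.
Co²⁺ is present, so DulT is inactive.
No repressor is bound and LutZ and PexR are active, so *sovP* is transcribed.

ON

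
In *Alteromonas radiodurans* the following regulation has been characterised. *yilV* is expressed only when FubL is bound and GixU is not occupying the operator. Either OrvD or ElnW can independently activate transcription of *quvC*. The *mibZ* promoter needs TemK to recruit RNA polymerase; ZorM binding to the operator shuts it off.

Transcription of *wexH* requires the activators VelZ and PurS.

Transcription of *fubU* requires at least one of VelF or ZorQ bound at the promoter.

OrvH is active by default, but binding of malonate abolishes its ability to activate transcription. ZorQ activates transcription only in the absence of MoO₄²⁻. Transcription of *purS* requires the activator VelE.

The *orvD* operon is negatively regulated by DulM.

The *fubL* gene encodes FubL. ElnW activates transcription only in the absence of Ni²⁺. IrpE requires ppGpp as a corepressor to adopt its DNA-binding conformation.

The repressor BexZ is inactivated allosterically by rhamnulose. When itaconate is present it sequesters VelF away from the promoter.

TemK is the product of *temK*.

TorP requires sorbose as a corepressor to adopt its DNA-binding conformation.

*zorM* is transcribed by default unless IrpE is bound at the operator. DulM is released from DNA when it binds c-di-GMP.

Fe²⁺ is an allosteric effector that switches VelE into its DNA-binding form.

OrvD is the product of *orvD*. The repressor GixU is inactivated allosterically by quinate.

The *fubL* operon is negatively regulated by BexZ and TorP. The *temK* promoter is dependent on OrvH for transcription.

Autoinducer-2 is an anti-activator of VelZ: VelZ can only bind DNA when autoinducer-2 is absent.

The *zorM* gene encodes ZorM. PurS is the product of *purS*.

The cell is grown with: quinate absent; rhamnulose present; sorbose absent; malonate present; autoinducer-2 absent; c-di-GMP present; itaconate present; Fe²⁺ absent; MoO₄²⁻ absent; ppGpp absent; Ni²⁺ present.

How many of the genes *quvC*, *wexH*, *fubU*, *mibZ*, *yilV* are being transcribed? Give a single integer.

c-di-GMP is present, so DulM is inactive.
With no repressor bound, *orvD* is transcribed.
So OrvD is produced and active.
Ni²⁺ is present, so ElnW is inactive.
Activator OrvD is present, so *quvC* is transcribed.
→ *quvC* is ON.
Autoinducer-2 is absent, so VelZ is active.
Fe²⁺ is absent, so VelE is inactive.
Required activator VelE is absent, so *purS* is not transcribed.
So PurS is not produced.
Required activator PurS is absent, so *wexH* is not transcribed.
→ *wexH* is OFF.
Itaconate is present, so VelF is inactive.
MoO₄²⁻ is absent, so ZorQ is active.
Activator ZorQ is present, so *fubU* is transcribed.
→ *fubU* is ON.
ppGpp is absent, so IrpE is inactive.
With no repressor bound, *zorM* is transcribed.
So ZorM is produced and active.
Malonate is present, so OrvH is inactive.
Required activator OrvH is absent, so *temK* is not transcribed.
So TemK is not produced.
With repressor ZorM bound, *mibZ* is not transcribed.
→ *mibZ* is OFF.
Quinate is absent, so GixU is active.
Rhamnulose is present, so BexZ is inactive.
Sorbose is absent, so TorP is inactive.
With no repressor bound, *fubL* is transcribed.
So FubL is produced and active.
With repressor GixU bound, *yilV* is not transcribed.
→ *yilV* is OFF.
2 of the 5 genes are transcribed.

2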